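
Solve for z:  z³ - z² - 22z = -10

Rearrange: z³ - z² - 22z + 10 = 0.
Possible rational roots are divisors of 10. Testing z = 5 gives 0, so (z - 5) is a factor.
Divide: z³ - z² - 22z + 10 = (z - 5)(z² + 4z - 2).
Apply the quadratic formula to z² + 4z - 2 = 0: z = (-4 ± √24)/2, i.e. z ≈ 0.4495 or z ≈ -4.4495.

z = -4.4495 or z = 0.4495 or z = 5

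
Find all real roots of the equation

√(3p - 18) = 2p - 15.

Square both sides: 3p - 18 = (2p - 15)².
Expand and rearrange: 4p² - 63p + 243 = 0.
Solving gives p = 9 or p = 6.75.
Check each candidate in the original equation:
  p = 9: √(9) = 3, while 2p - 15 = 3 — valid.
  p = 6.75: √(2.25) = 1.5, while 2p - 15 = -1.5 — extraneous.

p = 9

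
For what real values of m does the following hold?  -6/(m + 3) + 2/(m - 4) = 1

m = -8.1521 or m = 5.1521

Multiply both sides by (m + 3)(m - 4):
-6(m - 4) + 2(m + 3) = (m + 3)(m - 4).
Expand and collect terms: m^2 + 3m - 42 = 0.
By the quadratic formula, m = (-3 +/- sqrt(177)) / 2, so m ~= 5.1521 or m ~= -8.1521.
Neither value makes a denominator zero (m != -3, m != 4), so both are valid.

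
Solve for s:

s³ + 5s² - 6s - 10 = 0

s = -5.7417 or s = -1 or s = 1.7417

Possible rational roots are divisors of -10. Testing s = -1 gives 0, so (s + 1) is a factor.
Divide: s³ + 5s² - 6s - 10 = (s + 1)(s² + 4s - 10).
Apply the quadratic formula to s² + 4s - 10 = 0: s = (-4 ± √56)/2, i.e. s ≈ 1.7417 or s ≈ -5.7417.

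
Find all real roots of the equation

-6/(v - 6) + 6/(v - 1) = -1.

v = -2.5208 or v = 9.5208

Multiply both sides by (v - 6)(v - 1):
-6(v - 1) + 6(v - 6) = -(v - 6)(v - 1).
Expand and collect terms: -v^2 + 7v + 24 = 0.
By the quadratic formula, v = (-7 +/- sqrt(145)) / -2, so v ~= -2.5208 or v ~= 9.5208.
Neither value makes a denominator zero (v != 6, v != 1), so both are valid.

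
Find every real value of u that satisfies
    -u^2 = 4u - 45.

Bring every term to one side: -u^2 - 4u + 45 = 0.
Factor: -1(u + 9)(u - 5) = 0.
So u = -9 or u = 5.

u = -9 or u = 5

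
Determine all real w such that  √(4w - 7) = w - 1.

w = 2 or w = 4

Square both sides: 4w - 7 = (w - 1)².
Expand and rearrange: w² - 6w + 8 = 0.
Solving gives w = 4 or w = 2.
Check each candidate in the original equation:
  w = 4: √(9) = 3, while w - 1 = 3 — valid.
  w = 2: √(1) = 1, while w - 1 = 1 — valid.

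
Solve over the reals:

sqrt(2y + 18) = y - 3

Square both sides: 2y + 18 = (y - 3)^2.
Expand and rearrange: y^2 - 8y - 9 = 0.
Solving gives y = 9 or y = -1.
Check each candidate in the original equation:
  y = 9: sqrt(36) = 6, while y - 3 = 6 — valid.
  y = -1: sqrt(16) = 4, while y - 3 = -4 — extraneous.

y = 9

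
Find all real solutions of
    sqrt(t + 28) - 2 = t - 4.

t = 8

Isolate the radical: sqrt(t + 28) = t - 2.
Square both sides: t + 28 = (t - 2)^2.
Expand and rearrange: t^2 - 5t - 24 = 0.
Solving gives t = 8 or t = -3.
Check each candidate in the original equation:
  t = 8: sqrt(36) = 6, while t - 2 = 6 — valid.
  t = -3: sqrt(25) = 5, while t - 2 = -5 — extraneous.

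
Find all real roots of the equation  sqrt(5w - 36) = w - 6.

Square both sides: 5w - 36 = (w - 6)^2.
Expand and rearrange: w^2 - 17w + 72 = 0.
Solving gives w = 9 or w = 8.
Check each candidate in the original equation:
  w = 9: sqrt(9) = 3, while w - 6 = 3 — valid.
  w = 8: sqrt(4) = 2, while w - 6 = 2 — valid.

w = 8 or w = 9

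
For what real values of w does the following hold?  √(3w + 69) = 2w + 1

w = 4

Square both sides: 3w + 69 = (2w + 1)².
Expand and rearrange: 4w² + w - 68 = 0.
Solving gives w = 4 or w = -4.25.
Check each candidate in the original equation:
  w = 4: √(81) = 9, while 2w + 1 = 9 — valid.
  w = -4.25: √(56.25) = 7.5, while 2w + 1 = -7.5 — extraneous.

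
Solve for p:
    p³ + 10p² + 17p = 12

p = -7.5311 or p = -3 or p = 0.5311

Rearrange: p³ + 10p² + 17p - 12 = 0.
Possible rational roots are divisors of -12. Testing p = -3 gives 0, so (p + 3) is a factor.
Divide: p³ + 10p² + 17p - 12 = (p + 3)(p² + 7p - 4).
Apply the quadratic formula to p² + 7p - 4 = 0: p = (-7 ± √65)/2, i.e. p ≈ 0.5311 or p ≈ -7.5311.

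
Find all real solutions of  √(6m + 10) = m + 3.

m = -1 or m = 1

Square both sides: 6m + 10 = (m + 3)².
Expand and rearrange: m² - 1 = 0.
Solving gives m = 1 or m = -1.
Check each candidate in the original equation:
  m = 1: √(16) = 4, while m + 3 = 4 — valid.
  m = -1: √(4) = 2, while m + 3 = 2 — valid.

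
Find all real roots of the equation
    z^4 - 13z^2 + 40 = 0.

Let u = z^2. The equation becomes u^2 - 13u + 40 = 0.
Factor: (u - 5)(u - 8) = 0, so u = 5 or u = 8.
z^2 = 5 gives z = +/-sqrt(5) ~= +/-2.2361.
z^2 = 8 gives z = +/-2*sqrt(2) ~= +/-2.8284.

z = -2.8284 or z = -2.2361 or z = 2.2361 or z = 2.8284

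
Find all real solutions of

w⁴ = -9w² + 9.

w = -0.9531 or w = 0.9531

Let u = w². The equation becomes u² + 9u - 9 = 0.
By the quadratic formula, u = -9/2 + 3·√(13)/2 or u = -3·√(13)/2 - 9/2.
w² = -9/2 + 3·√(13)/2 gives w = ±√(-9/2 + 3·√(13)/2) ≈ ±0.9531.
w² = -3·√(13)/2 - 9/2 < 0 has no real solution.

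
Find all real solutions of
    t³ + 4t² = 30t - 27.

t = -8.1098 or t = 1.1098 or t = 3

Rearrange: t³ + 4t² - 30t + 27 = 0.
Possible rational roots are divisors of 27. Testing t = 3 gives 0, so (t - 3) is a factor.
Divide: t³ + 4t² - 30t + 27 = (t - 3)(t² + 7t - 9).
Apply the quadratic formula to t² + 7t - 9 = 0: t = (-7 ± √85)/2, i.e. t ≈ 1.1098 or t ≈ -8.1098.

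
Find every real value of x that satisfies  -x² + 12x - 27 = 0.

Factor: -1(x - 3)(x - 9) = 0.
So x = 3 or x = 9.

x = 3 or x = 9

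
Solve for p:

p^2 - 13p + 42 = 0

Factor: (p - 7)(p - 6) = 0.
So p = 7 or p = 6.

p = 6 or p = 7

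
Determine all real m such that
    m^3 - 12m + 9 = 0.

Possible rational roots are divisors of 9. Testing m = 3 gives 0, so (m - 3) is a factor.
Divide: m^3 - 12m + 9 = (m - 3)(m^2 + 3m - 3).
Apply the quadratic formula to m^2 + 3m - 3 = 0: m = (-3 +/- sqrt(21))/2, i.e. m ~= 0.7913 or m ~= -3.7913.

m = -3.7913 or m = 0.7913 or m = 3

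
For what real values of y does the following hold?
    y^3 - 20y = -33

Rearrange: y^3 - 20y + 33 = 0.
Possible rational roots are divisors of 33. Testing y = 3 gives 0, so (y - 3) is a factor.
Divide: y^3 - 20y + 33 = (y - 3)(y^2 + 3y - 11).
Apply the quadratic formula to y^2 + 3y - 11 = 0: y = (-3 +/- sqrt(53))/2, i.e. y ~= 2.1401 or y ~= -5.1401.

y = -5.1401 or y = 2.1401 or y = 3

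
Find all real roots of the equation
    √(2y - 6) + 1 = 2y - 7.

Isolate the radical: √(2y - 6) = 2y - 8.
Square both sides: 2y - 6 = (2y - 8)².
Expand and rearrange: 4y² - 34y + 70 = 0.
Solving gives y = 5 or y = 3.5.
Check each candidate in the original equation:
  y = 5: √(4) = 2, while 2y - 8 = 2 — valid.
  y = 3.5: √(1) = 1, while 2y - 8 = -1 — extraneous.

y = 5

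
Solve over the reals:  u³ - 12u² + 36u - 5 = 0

Possible rational roots are divisors of -5. Testing u = 5 gives 0, so (u - 5) is a factor.
Divide: u³ - 12u² + 36u - 5 = (u - 5)(u² - 7u + 1).
Apply the quadratic formula to u² - 7u + 1 = 0: u = (7 ± √45)/2, i.e. u ≈ 6.8541 or u ≈ 0.1459.

u = 0.1459 or u = 5 or u = 6.8541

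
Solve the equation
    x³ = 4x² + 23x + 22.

Rearrange: x³ - 4x² - 23x - 22 = 0.
Possible rational roots are divisors of -22. Testing x = -2 gives 0, so (x + 2) is a factor.
Divide: x³ - 4x² - 23x - 22 = (x + 2)(x² - 6x - 11).
Apply the quadratic formula to x² - 6x - 11 = 0: x = (6 ± √80)/2, i.e. x ≈ 7.4721 or x ≈ -1.4721.

x = -2 or x = -1.4721 or x = 7.4721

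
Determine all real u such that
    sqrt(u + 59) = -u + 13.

u = 5

Square both sides: u + 59 = (-u + 13)^2.
Expand and rearrange: u^2 - 27u + 110 = 0.
Solving gives u = 22 or u = 5.
Check each candidate in the original equation:
  u = 22: sqrt(81) = 9, while -u + 13 = -9 — extraneous.
  u = 5: sqrt(64) = 8, while -u + 13 = 8 — valid.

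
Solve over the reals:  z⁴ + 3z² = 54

z = -2.4495 or z = 2.4495

Let u = z². The equation becomes u² + 3u - 54 = 0.
Factor: (u + 9)(u - 6) = 0, so u = -9 or u = 6.
z² = -9 < 0 has no real solution.
z² = 6 gives z = ±√(6) ≈ ±2.4495.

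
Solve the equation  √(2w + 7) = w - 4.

w = 9

Square both sides: 2w + 7 = (w - 4)².
Expand and rearrange: w² - 10w + 9 = 0.
Solving gives w = 9 or w = 1.
Check each candidate in the original equation:
  w = 9: √(25) = 5, while w - 4 = 5 — valid.
  w = 1: √(9) = 3, while w - 4 = -3 — extraneous.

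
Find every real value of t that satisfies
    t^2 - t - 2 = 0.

Factor: (t - 2)(t + 1) = 0.
So t = 2 or t = -1.

t = -1 or t = 2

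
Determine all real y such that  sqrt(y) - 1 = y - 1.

Isolate the radical: sqrt(y) = y.
Square both sides: y = (y)^2.
Expand and rearrange: y^2 - y = 0.
Solving gives y = 1 or y = 0.
Check each candidate in the original equation:
  y = 1: sqrt(1) = 1, while y = 1 — valid.
  y = 0: sqrt(0) = 0, while y = 0 — valid.

y = 0 or y = 1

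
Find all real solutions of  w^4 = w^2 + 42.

Let u = w^2. The equation becomes u^2 - u - 42 = 0.
Factor: (u - 7)(u + 6) = 0, so u = 7 or u = -6.
w^2 = 7 gives w = +/-sqrt(7) ~= +/-2.6458.
w^2 = -6 < 0 has no real solution.

w = -2.6458 or w = 2.6458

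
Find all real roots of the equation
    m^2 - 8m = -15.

Bring every term to one side: m^2 - 8m + 15 = 0.
Factor: (m - 5)(m - 3) = 0.
So m = 5 or m = 3.

m = 3 or m = 5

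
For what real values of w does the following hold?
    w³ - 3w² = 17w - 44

Rearrange: w³ - 3w² - 17w + 44 = 0.
Possible rational roots are divisors of 44. Testing w = -4 gives 0, so (w + 4) is a factor.
Divide: w³ - 3w² - 17w + 44 = (w + 4)(w² - 7w + 11).
Apply the quadratic formula to w² - 7w + 11 = 0: w = (7 ± √5)/2, i.e. w ≈ 4.618 or w ≈ 2.382.

w = -4 or w = 2.382 or w = 4.618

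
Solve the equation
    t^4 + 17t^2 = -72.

Let u = t^2. The equation becomes u^2 + 17u + 72 = 0.
Factor: (u + 8)(u + 9) = 0, so u = -8 or u = -9.
t^2 = -8 < 0 has no real solution.
t^2 = -9 < 0 has no real solution.

No real solutions.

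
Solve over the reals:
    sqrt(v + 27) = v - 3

Square both sides: v + 27 = (v - 3)^2.
Expand and rearrange: v^2 - 7v - 18 = 0.
Solving gives v = 9 or v = -2.
Check each candidate in the original equation:
  v = 9: sqrt(36) = 6, while v - 3 = 6 — valid.
  v = -2: sqrt(25) = 5, while v - 3 = -5 — extraneous.

v = 9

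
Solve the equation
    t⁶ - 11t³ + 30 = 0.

Let u = t³. The equation becomes u² - 11u + 30 = 0.
Factor: (u - 5)(u - 6) = 0, so u = 5 or u = 6.
t³ = 5 gives t = ∛(5) ≈ 1.71.
t³ = 6 gives t = ∛(6) ≈ 1.8171.

t = 1.71 or t = 1.8171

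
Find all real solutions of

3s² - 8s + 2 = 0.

Discriminant: (-8)² − 4·3·2 = 40.
Quadratic formula: s = (8 ± √40) / 6.
So s = √(10)/3 + 4/3 ≈ 2.3874 or s = 4/3 - √(10)/3 ≈ 0.2792.

s = 0.2792 or s = 2.3874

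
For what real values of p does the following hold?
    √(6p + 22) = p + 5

Square both sides: 6p + 22 = (p + 5)².
Expand and rearrange: p² + 4p + 3 = 0.
Solving gives p = -1 or p = -3.
Check each candidate in the original equation:
  p = -1: √(16) = 4, while p + 5 = 4 — valid.
  p = -3: √(4) = 2, while p + 5 = 2 — valid.

p = -3 or p = -1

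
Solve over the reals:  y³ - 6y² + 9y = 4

y = 1 or y = 4

Rearrange: y³ - 6y² + 9y - 4 = 0.
Possible rational roots are divisors of -4. Testing y = 4 gives 0, so (y - 4) is a factor.
Divide: y³ - 6y² + 9y - 4 = (y - 4)(y² - 2y + 1).
The quadratic has the repeated root y = 1.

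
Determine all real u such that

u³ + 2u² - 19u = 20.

Rearrange: u³ + 2u² - 19u - 20 = 0.
Possible rational roots are divisors of -20. Testing u = 4 gives 0, so (u - 4) is a factor.
Divide: u³ + 2u² - 19u - 20 = (u - 4)(u² + 6u + 5).
Factor the quadratic: u = -1 or u = -5.

u = -5 or u = -1 or u = 4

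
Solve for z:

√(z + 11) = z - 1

Square both sides: z + 11 = (z - 1)².
Expand and rearrange: z² - 3z - 10 = 0.
Solving gives z = 5 or z = -2.
Check each candidate in the original equation:
  z = 5: √(16) = 4, while z - 1 = 4 — valid.
  z = -2: √(9) = 3, while z - 1 = -3 — extraneous.

z = 5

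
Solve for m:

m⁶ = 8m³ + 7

m = -0.9267 or m = 2.0642

Let u = m³. The equation becomes u² - 8u - 7 = 0.
By the quadratic formula, u = 4 + √(23) or u = 4 - √(23).
m³ = 4 + √(23) gives m = ∛(4 + √(23)) ≈ 2.0642.
m³ = 4 - √(23) gives m = -∛(-4 + √(23)) ≈ -0.9267.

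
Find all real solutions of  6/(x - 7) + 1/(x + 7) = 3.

x = -6.7091 or x = 9.0424

Multiply both sides by (x - 7)(x + 7):
6(x + 7) + (x - 7) = 3(x - 7)(x + 7).
Expand and collect terms: 3x² - 7x - 182 = 0.
By the quadratic formula, x = (7 ± √2233) / 6, so x ≈ 9.0424 or x ≈ -6.7091.
Neither value makes a denominator zero (x ≠ 7, x ≠ -7), so both are valid.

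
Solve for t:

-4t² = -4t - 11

Rearrange to standard form: -4t² + 4t + 11 = 0.
Discriminant: (4)² − 4·(-4)·11 = 192.
Quadratic formula: t = (-4 ± √192) / (-8).
So t = 1/2 - √(3) ≈ -1.2321 or t = 1/2 + √(3) ≈ 2.2321.

t = -1.2321 or t = 2.2321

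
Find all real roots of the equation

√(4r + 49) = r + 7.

Square both sides: 4r + 49 = (r + 7)².
Expand and rearrange: r² + 10r = 0.
Solving gives r = 0 or r = -10.
Check each candidate in the original equation:
  r = 0: √(49) = 7, while r + 7 = 7 — valid.
  r = -10: √(9) = 3, while r + 7 = -3 — extraneous.

r = 0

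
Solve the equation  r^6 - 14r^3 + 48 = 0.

r = 1.8171 or r = 2

Let u = r^3. The equation becomes u^2 - 14u + 48 = 0.
Factor: (u - 6)(u - 8) = 0, so u = 6 or u = 8.
r^3 = 6 gives r = (6)^(1/3) ~= 1.8171.
r^3 = 8 gives r = 2.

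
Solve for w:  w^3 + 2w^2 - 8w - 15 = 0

w = -3 or w = -1.7913 or w = 2.7913

Possible rational roots are divisors of -15. Testing w = -3 gives 0, so (w + 3) is a factor.
Divide: w^3 + 2w^2 - 8w - 15 = (w + 3)(w^2 - w - 5).
Apply the quadratic formula to w^2 - w - 5 = 0: w = (1 +/- sqrt(21))/2, i.e. w ~= 2.7913 or w ~= -1.7913.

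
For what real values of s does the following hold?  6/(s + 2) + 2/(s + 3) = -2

s = -6.3028 or s = -2.6972

Multiply both sides by (s + 2)(s + 3):
6(s + 3) + 2(s + 2) = -2(s + 2)(s + 3).
Expand and collect terms: -2s² - 18s - 34 = 0.
By the quadratic formula, s = (18 ± √52) / -4, so s ≈ -6.3028 or s ≈ -2.6972.
Neither value makes a denominator zero (s ≠ -2, s ≠ -3), so both are valid.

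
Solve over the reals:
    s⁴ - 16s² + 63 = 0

s = -3 or s = -2.6458 or s = 2.6458 or s = 3

Let u = s². The equation becomes u² - 16u + 63 = 0.
Factor: (u - 9)(u - 7) = 0, so u = 9 or u = 7.
s² = 9 gives s = ±3.
s² = 7 gives s = ±√(7) ≈ ±2.6458.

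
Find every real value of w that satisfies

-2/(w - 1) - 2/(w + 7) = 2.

Multiply both sides by (w - 1)(w + 7):
-2(w + 7) - 2(w - 1) = 2(w - 1)(w + 7).
Expand and collect terms: 2w^2 + 16w - 2 = 0.
By the quadratic formula, w = (-16 +/- sqrt(272)) / 4, so w ~= 0.1231 or w ~= -8.1231.
Neither value makes a denominator zero (w != 1, w != -7), so both are valid.

w = -8.1231 or w = 0.1231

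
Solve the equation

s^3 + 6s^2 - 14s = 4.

s = -7.7417 or s = -0.2583 or s = 2

Rearrange: s^3 + 6s^2 - 14s - 4 = 0.
Possible rational roots are divisors of -4. Testing s = 2 gives 0, so (s - 2) is a factor.
Divide: s^3 + 6s^2 - 14s - 4 = (s - 2)(s^2 + 8s + 2).
Apply the quadratic formula to s^2 + 8s + 2 = 0: s = (-8 +/- sqrt(56))/2, i.e. s ~= -0.2583 or s ~= -7.7417.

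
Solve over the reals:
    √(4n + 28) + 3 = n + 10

Isolate the radical: √(4n + 28) = n + 7.
Square both sides: 4n + 28 = (n + 7)².
Expand and rearrange: n² + 10n + 21 = 0.
Solving gives n = -3 or n = -7.
Check each candidate in the original equation:
  n = -3: √(16) = 4, while n + 7 = 4 — valid.
  n = -7: √(0) = 0, while n + 7 = 0 — valid.

n = -7 or n = -3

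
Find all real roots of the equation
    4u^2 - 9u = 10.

u = -0.8155 or u = 3.0655

Rearrange to standard form: 4u^2 - 9u - 10 = 0.
Discriminant: (-9)^2 - 4*4*(-10) = 241.
Quadratic formula: u = (9 +/- sqrt(241)) / 8.
So u = 9/8 + sqrt(241)/8 ~= 3.0655 or u = 9/8 - sqrt(241)/8 ~= -0.8155.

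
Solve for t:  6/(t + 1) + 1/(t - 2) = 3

t = 0.6126 or t = 2.7208

Multiply both sides by (t + 1)(t - 2):
6(t - 2) + (t + 1) = 3(t + 1)(t - 2).
Expand and collect terms: 3t² - 10t + 5 = 0.
By the quadratic formula, t = (10 ± √40) / 6, so t ≈ 2.7208 or t ≈ 0.6126.
Neither value makes a denominator zero (t ≠ -1, t ≠ 2), so both are valid.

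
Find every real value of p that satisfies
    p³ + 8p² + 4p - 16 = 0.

Possible rational roots are divisors of -16. Testing p = -2 gives 0, so (p + 2) is a factor.
Divide: p³ + 8p² + 4p - 16 = (p + 2)(p² + 6p - 8).
Apply the quadratic formula to p² + 6p - 8 = 0: p = (-6 ± √68)/2, i.e. p ≈ 1.1231 or p ≈ -7.1231.

p = -7.1231 or p = -2 or p = 1.1231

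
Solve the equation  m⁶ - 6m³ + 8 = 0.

m = 1.2599 or m = 1.5874

Let u = m³. The equation becomes u² - 6u + 8 = 0.
Factor: (u - 4)(u - 2) = 0, so u = 4 or u = 2.
m³ = 4 gives m = ∛(4) ≈ 1.5874.
m³ = 2 gives m = ∛(2) ≈ 1.2599.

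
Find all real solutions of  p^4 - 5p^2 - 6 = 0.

Let u = p^2. The equation becomes u^2 - 5u - 6 = 0.
Factor: (u + 1)(u - 6) = 0, so u = -1 or u = 6.
p^2 = -1 < 0 has no real solution.
p^2 = 6 gives p = +/-sqrt(6) ~= +/-2.4495.

p = -2.4495 or p = 2.4495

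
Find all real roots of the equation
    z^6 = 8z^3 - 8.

z = 1.0542 or z = 1.8972

Let u = z^3. The equation becomes u^2 - 8u + 8 = 0.
By the quadratic formula, u = 2*sqrt(2) + 4 or u = 4 - 2*sqrt(2).
z^3 = 2*sqrt(2) + 4 gives z = (2*sqrt(2) + 4)^(1/3) ~= 1.8972.
z^3 = 4 - 2*sqrt(2) gives z = (4 - 2*sqrt(2))^(1/3) ~= 1.0542.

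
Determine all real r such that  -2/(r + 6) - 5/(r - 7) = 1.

Multiply both sides by (r + 6)(r - 7):
-2(r - 7) - 5(r + 6) = (r + 6)(r - 7).
Expand and collect terms: r^2 + 6r - 26 = 0.
By the quadratic formula, r = (-6 +/- sqrt(140)) / 2, so r ~= 2.9161 or r ~= -8.9161.
Neither value makes a denominator zero (r != -6, r != 7), so both are valid.

r = -8.9161 or r = 2.9161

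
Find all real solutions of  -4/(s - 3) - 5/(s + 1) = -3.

Multiply both sides by (s - 3)(s + 1):
-4(s + 1) - 5(s - 3) = -3(s - 3)(s + 1).
Expand and collect terms: -3s² + 15s - 2 = 0.
By the quadratic formula, s = (-15 ± √201) / -6, so s ≈ 0.1371 or s ≈ 4.8629.
Neither value makes a denominator zero (s ≠ 3, s ≠ -1), so both are valid.

s = 0.1371 or s = 4.8629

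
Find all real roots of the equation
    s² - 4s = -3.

Bring every term to one side: s² - 4s + 3 = 0.
Factor: (s - 3)(s - 1) = 0.
So s = 3 or s = 1.

s = 1 or s = 3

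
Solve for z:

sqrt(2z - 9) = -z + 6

Square both sides: 2z - 9 = (-z + 6)^2.
Expand and rearrange: z^2 - 14z + 45 = 0.
Solving gives z = 9 or z = 5.
Check each candidate in the original equation:
  z = 9: sqrt(9) = 3, while -z + 6 = -3 — extraneous.
  z = 5: sqrt(1) = 1, while -z + 6 = 1 — valid.

z = 5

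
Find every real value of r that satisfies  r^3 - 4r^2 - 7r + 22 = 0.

Possible rational roots are divisors of 22. Testing r = 2 gives 0, so (r - 2) is a factor.
Divide: r^3 - 4r^2 - 7r + 22 = (r - 2)(r^2 - 2r - 11).
Apply the quadratic formula to r^2 - 2r - 11 = 0: r = (2 +/- sqrt(48))/2, i.e. r ~= 4.4641 or r ~= -2.4641.

r = -2.4641 or r = 2 or r = 4.4641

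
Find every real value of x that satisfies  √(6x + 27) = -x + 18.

Square both sides: 6x + 27 = (-x + 18)².
Expand and rearrange: x² - 42x + 297 = 0.
Solving gives x = 33 or x = 9.
Check each candidate in the original equation:
  x = 33: √(225) = 15, while -x + 18 = -15 — extraneous.
  x = 9: √(81) = 9, while -x + 18 = 9 — valid.

x = 9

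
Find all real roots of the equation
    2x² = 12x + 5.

x = -0.3912 or x = 6.3912

Rearrange to standard form: 2x² - 12x - 5 = 0.
Discriminant: (-12)² − 4·2·(-5) = 184.
Quadratic formula: x = (12 ± √184) / 4.
So x = 3 + √(46)/2 ≈ 6.3912 or x = 3 - √(46)/2 ≈ -0.3912.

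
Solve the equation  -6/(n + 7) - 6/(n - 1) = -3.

Multiply both sides by (n + 7)(n - 1):
-6(n - 1) - 6(n + 7) = -3(n + 7)(n - 1).
Expand and collect terms: -3n² - 6n + 57 = 0.
By the quadratic formula, n = (6 ± √720) / -6, so n ≈ -5.4721 or n ≈ 3.4721.
Neither value makes a denominator zero (n ≠ -7, n ≠ 1), so both are valid.

n = -5.4721 or n = 3.4721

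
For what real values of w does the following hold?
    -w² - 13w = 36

Bring every term to one side: -w² - 13w - 36 = 0.
Factor: -1(w + 9)(w + 4) = 0.
So w = -9 or w = -4.

w = -9 or w = -4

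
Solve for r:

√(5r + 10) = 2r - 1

Square both sides: 5r + 10 = (2r - 1)².
Expand and rearrange: 4r² - 9r - 9 = 0.
Solving gives r = 3 or r = -0.75.
Check each candidate in the original equation:
  r = 3: √(25) = 5, while 2r - 1 = 5 — valid.
  r = -0.75: √(6.25) = 2.5, while 2r - 1 = -2.5 — extraneous.

r = 3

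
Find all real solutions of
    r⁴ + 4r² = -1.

Let u = r². The equation becomes u² + 4u + 1 = 0.
By the quadratic formula, u = -2 + √(3) or u = -2 - √(3).
r² = -2 + √(3) < 0 has no real solution.
r² = -2 - √(3) < 0 has no real solution.

No real solutions.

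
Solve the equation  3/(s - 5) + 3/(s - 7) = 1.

Multiply both sides by (s - 5)(s - 7):
3(s - 7) + 3(s - 5) = (s - 5)(s - 7).
Expand and collect terms: s^2 - 18s + 71 = 0.
By the quadratic formula, s = (18 +/- sqrt(40)) / 2, so s ~= 12.1623 or s ~= 5.8377.
Neither value makes a denominator zero (s != 5, s != 7), so both are valid.

s = 5.8377 or s = 12.1623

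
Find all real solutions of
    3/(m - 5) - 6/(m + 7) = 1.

m = -12.1047 or m = 7.1047

Multiply both sides by (m - 5)(m + 7):
3(m + 7) - 6(m - 5) = (m - 5)(m + 7).
Expand and collect terms: m^2 + 5m - 86 = 0.
By the quadratic formula, m = (-5 +/- sqrt(369)) / 2, so m ~= 7.1047 or m ~= -12.1047.
Neither value makes a denominator zero (m != 5, m != -7), so both are valid.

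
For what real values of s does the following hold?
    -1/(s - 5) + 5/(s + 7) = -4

Multiply both sides by (s - 5)(s + 7):
-(s + 7) + 5(s - 5) = -4(s - 5)(s + 7).
Expand and collect terms: -4s² - 12s + 172 = 0.
By the quadratic formula, s = (12 ± √2896) / -8, so s ≈ -8.2268 or s ≈ 5.2268.
Neither value makes a denominator zero (s ≠ 5, s ≠ -7), so both are valid.

s = -8.2268 or s = 5.2268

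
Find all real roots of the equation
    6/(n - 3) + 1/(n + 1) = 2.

Multiply both sides by (n - 3)(n + 1):
6(n + 1) + (n - 3) = 2(n - 3)(n + 1).
Expand and collect terms: 2n² - 11n - 9 = 0.
By the quadratic formula, n = (11 ± √193) / 4, so n ≈ 6.2231 or n ≈ -0.7231.
Neither value makes a denominator zero (n ≠ 3, n ≠ -1), so both are valid.

n = -0.7231 or n = 6.2231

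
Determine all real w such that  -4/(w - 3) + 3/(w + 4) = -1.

Multiply both sides by (w - 3)(w + 4):
-4(w + 4) + 3(w - 3) = -(w - 3)(w + 4).
Expand and collect terms: -w² + 37 = 0.
By the quadratic formula, w = (0 ± √148) / -2, so w ≈ -6.0828 or w ≈ 6.0828.
Neither value makes a denominator zero (w ≠ 3, w ≠ -4), so both are valid.

w = -6.0828 or w = 6.0828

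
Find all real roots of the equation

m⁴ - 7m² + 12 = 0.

m = -2 or m = -1.7321 or m = 1.7321 or m = 2

Let u = m². The equation becomes u² - 7u + 12 = 0.
Factor: (u - 3)(u - 4) = 0, so u = 3 or u = 4.
m² = 3 gives m = ±√(3) ≈ ±1.7321.
m² = 4 gives m = ±2.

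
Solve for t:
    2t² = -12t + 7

Rearrange to standard form: 2t² + 12t - 7 = 0.
Discriminant: (12)² − 4·2·(-7) = 200.
Quadratic formula: t = (-12 ± √200) / 4.
So t = -3 + 5·√(2)/2 ≈ 0.5355 or t = -5·√(2)/2 - 3 ≈ -6.5355.

t = -6.5355 or t = 0.5355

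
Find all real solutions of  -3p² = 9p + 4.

p = -2.4574 or p = -0.5426

Rearrange to standard form: -3p² - 9p - 4 = 0.
Discriminant: (-9)² − 4·(-3)·(-4) = 33.
Quadratic formula: p = (9 ± √33) / (-6).
So p = -3/2 - √(33)/6 ≈ -2.4574 or p = -3/2 + √(33)/6 ≈ -0.5426.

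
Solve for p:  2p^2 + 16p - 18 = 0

p = -9 or p = 1

Factor: 2(p - 1)(p + 9) = 0.
So p = 1 or p = -9.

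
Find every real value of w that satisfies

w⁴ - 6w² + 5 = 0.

w = -2.2361 or w = -1 or w = 1 or w = 2.2361

Let u = w². The equation becomes u² - 6u + 5 = 0.
Factor: (u - 1)(u - 5) = 0, so u = 1 or u = 5.
w² = 1 gives w = ±1.
w² = 5 gives w = ±√(5) ≈ ±2.2361.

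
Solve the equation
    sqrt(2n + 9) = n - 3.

n = 8

Square both sides: 2n + 9 = (n - 3)^2.
Expand and rearrange: n^2 - 8n = 0.
Solving gives n = 8 or n = 0.
Check each candidate in the original equation:
  n = 8: sqrt(25) = 5, while n - 3 = 5 — valid.
  n = 0: sqrt(9) = 3, while n - 3 = -3 — extraneous.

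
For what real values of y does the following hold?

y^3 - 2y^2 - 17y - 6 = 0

Possible rational roots are divisors of -6. Testing y = -3 gives 0, so (y + 3) is a factor.
Divide: y^3 - 2y^2 - 17y - 6 = (y + 3)(y^2 - 5y - 2).
Apply the quadratic formula to y^2 - 5y - 2 = 0: y = (5 +/- sqrt(33))/2, i.e. y ~= 5.3723 or y ~= -0.3723.

y = -3 or y = -0.3723 or y = 5.3723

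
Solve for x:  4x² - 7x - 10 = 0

Discriminant: (-7)² − 4·4·(-10) = 209.
Quadratic formula: x = (7 ± √209) / 8.
So x = 7/8 + √(209)/8 ≈ 2.6821 or x = 7/8 - √(209)/8 ≈ -0.9321.

x = -0.9321 or x = 2.6821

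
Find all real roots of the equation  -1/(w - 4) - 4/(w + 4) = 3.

Multiply both sides by (w - 4)(w + 4):
-(w + 4) - 4(w - 4) = 3(w - 4)(w + 4).
Expand and collect terms: 3w^2 + 5w - 60 = 0.
By the quadratic formula, w = (-5 +/- sqrt(745)) / 6, so w ~= 3.7158 or w ~= -5.3824.
Neither value makes a denominator zero (w != 4, w != -4), so both are valid.

w = -5.3824 or w = 3.7158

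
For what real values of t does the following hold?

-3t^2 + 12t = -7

t = -0.5166 or t = 4.5166

Rearrange to standard form: -3t^2 + 12t + 7 = 0.
Discriminant: (12)^2 - 4*(-3)*7 = 228.
Quadratic formula: t = (-12 +/- sqrt(228)) / (-6).
So t = 2 - sqrt(57)/3 ~= -0.5166 or t = 2 + sqrt(57)/3 ~= 4.5166.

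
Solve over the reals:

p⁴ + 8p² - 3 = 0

p = -0.5991 or p = 0.5991

Let u = p². The equation becomes u² + 8u - 3 = 0.
By the quadratic formula, u = -4 + √(19) or u = -√(19) - 4.
p² = -4 + √(19) gives p = ±√(-4 + √(19)) ≈ ±0.5991.
p² = -√(19) - 4 < 0 has no real solution.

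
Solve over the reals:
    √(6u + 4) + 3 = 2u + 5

Isolate the radical: √(6u + 4) = 2u + 2.
Square both sides: 6u + 4 = (2u + 2)².
Expand and rearrange: 4u² + 2u = 0.
Solving gives u = 0 or u = -0.5.
Check each candidate in the original equation:
  u = 0: √(4) = 2, while 2u + 2 = 2 — valid.
  u = -0.5: √(1) = 1, while 2u + 2 = 1 — valid.

u = -0.5 or u = 0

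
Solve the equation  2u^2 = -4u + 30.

Bring every term to one side: 2u^2 + 4u - 30 = 0.
Factor: 2(u - 3)(u + 5) = 0.
So u = 3 or u = -5.

u = -5 or u = 3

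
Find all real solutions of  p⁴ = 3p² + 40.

p = -2.8284 or p = 2.8284

Let u = p². The equation becomes u² - 3u - 40 = 0.
Factor: (u - 8)(u + 5) = 0, so u = 8 or u = -5.
p² = 8 gives p = ±2·√(2) ≈ ±2.8284.
p² = -5 < 0 has no real solution.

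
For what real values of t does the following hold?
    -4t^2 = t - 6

Rearrange to standard form: -4t^2 - t + 6 = 0.
Discriminant: (-1)^2 - 4*(-4)*6 = 97.
Quadratic formula: t = (1 +/- sqrt(97)) / (-8).
So t = -sqrt(97)/8 - 1/8 ~= -1.3561 or t = -1/8 + sqrt(97)/8 ~= 1.1061.

t = -1.3561 or t = 1.1061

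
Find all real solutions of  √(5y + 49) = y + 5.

y = 3

Square both sides: 5y + 49 = (y + 5)².
Expand and rearrange: y² + 5y - 24 = 0.
Solving gives y = 3 or y = -8.
Check each candidate in the original equation:
  y = 3: √(64) = 8, while y + 5 = 8 — valid.
  y = -8: √(9) = 3, while y + 5 = -3 — extraneous.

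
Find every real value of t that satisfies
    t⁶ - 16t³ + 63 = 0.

Let u = t³. The equation becomes u² - 16u + 63 = 0.
Factor: (u - 9)(u - 7) = 0, so u = 9 or u = 7.
t³ = 9 gives t = ∛(9) ≈ 2.0801.
t³ = 7 gives t = ∛(7) ≈ 1.9129.

t = 1.9129 or t = 2.0801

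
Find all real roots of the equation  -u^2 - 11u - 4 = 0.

u = -10.6235 or u = -0.3765

Discriminant: (-11)^2 - 4*(-1)*(-4) = 105.
Quadratic formula: u = (11 +/- sqrt(105)) / (-2).
So u = -11/2 - sqrt(105)/2 ~= -10.6235 or u = -11/2 + sqrt(105)/2 ~= -0.3765.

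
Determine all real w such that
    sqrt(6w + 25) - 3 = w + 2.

Isolate the radical: sqrt(6w + 25) = w + 5.
Square both sides: 6w + 25 = (w + 5)^2.
Expand and rearrange: w^2 + 4w = 0.
Solving gives w = 0 or w = -4.
Check each candidate in the original equation:
  w = 0: sqrt(25) = 5, while w + 5 = 5 — valid.
  w = -4: sqrt(1) = 1, while w + 5 = 1 — valid.

w = -4 or w = 0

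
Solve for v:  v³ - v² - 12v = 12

Rearrange: v³ - v² - 12v - 12 = 0.
Possible rational roots are divisors of -12. Testing v = -2 gives 0, so (v + 2) is a factor.
Divide: v³ - v² - 12v - 12 = (v + 2)(v² - 3v - 6).
Apply the quadratic formula to v² - 3v - 6 = 0: v = (3 ± √33)/2, i.e. v ≈ 4.3723 or v ≈ -1.3723.

v = -2 or v = -1.3723 or v = 4.3723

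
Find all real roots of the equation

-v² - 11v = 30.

Bring every term to one side: -v² - 11v - 30 = 0.
Factor: -1(v + 6)(v + 5) = 0.
So v = -6 or v = -5.

v = -6 or v = -5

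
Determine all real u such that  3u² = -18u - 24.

u = -4 or u = -2

Bring every term to one side: 3u² + 18u + 24 = 0.
Factor: 3(u + 2)(u + 4) = 0.
So u = -2 or u = -4.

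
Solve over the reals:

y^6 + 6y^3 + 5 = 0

y = -1.71 or y = -1

Let u = y^3. The equation becomes u^2 + 6u + 5 = 0.
Factor: (u + 1)(u + 5) = 0, so u = -1 or u = -5.
y^3 = -1 gives y = -1.
y^3 = -5 gives y = -(5)^(1/3) ~= -1.71.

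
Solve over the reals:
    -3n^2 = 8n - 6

n = -3.277 or n = 0.6103

Rearrange to standard form: -3n^2 - 8n + 6 = 0.
Discriminant: (-8)^2 - 4*(-3)*6 = 136.
Quadratic formula: n = (8 +/- sqrt(136)) / (-6).
So n = -sqrt(34)/3 - 4/3 ~= -3.277 or n = -4/3 + sqrt(34)/3 ~= 0.6103.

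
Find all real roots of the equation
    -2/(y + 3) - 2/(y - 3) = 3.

Multiply both sides by (y + 3)(y - 3):
-2(y - 3) - 2(y + 3) = 3(y + 3)(y - 3).
Expand and collect terms: 3y^2 + 4y - 27 = 0.
By the quadratic formula, y = (-4 +/- sqrt(340)) / 6, so y ~= 2.4065 or y ~= -3.7398.
Neither value makes a denominator zero (y != -3, y != 3), so both are valid.

y = -3.7398 or y = 2.4065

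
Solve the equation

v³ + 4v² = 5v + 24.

Rearrange: v³ + 4v² - 5v - 24 = 0.
Possible rational roots are divisors of -24. Testing v = -3 gives 0, so (v + 3) is a factor.
Divide: v³ + 4v² - 5v - 24 = (v + 3)(v² + v - 8).
Apply the quadratic formula to v² + v - 8 = 0: v = (-1 ± √33)/2, i.e. v ≈ 2.3723 or v ≈ -3.3723.

v = -3.3723 or v = -3 or v = 2.3723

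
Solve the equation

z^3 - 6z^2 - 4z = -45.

z = -2.5414 or z = 3.5414 or z = 5

Rearrange: z^3 - 6z^2 - 4z + 45 = 0.
Possible rational roots are divisors of 45. Testing z = 5 gives 0, so (z - 5) is a factor.
Divide: z^3 - 6z^2 - 4z + 45 = (z - 5)(z^2 - z - 9).
Apply the quadratic formula to z^2 - z - 9 = 0: z = (1 +/- sqrt(37))/2, i.e. z ~= 3.5414 or z ~= -2.5414.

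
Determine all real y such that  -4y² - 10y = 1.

Rearrange to standard form: -4y² - 10y - 1 = 0.
Discriminant: (-10)² − 4·(-4)·(-1) = 84.
Quadratic formula: y = (10 ± √84) / (-8).
So y = -5/4 - √(21)/4 ≈ -2.3956 or y = -5/4 + √(21)/4 ≈ -0.1044.

y = -2.3956 or y = -0.1044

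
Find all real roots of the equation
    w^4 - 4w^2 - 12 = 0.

Let u = w^2. The equation becomes u^2 - 4u - 12 = 0.
Factor: (u + 2)(u - 6) = 0, so u = -2 or u = 6.
w^2 = -2 < 0 has no real solution.
w^2 = 6 gives w = +/-sqrt(6) ~= +/-2.4495.

w = -2.4495 or w = 2.4495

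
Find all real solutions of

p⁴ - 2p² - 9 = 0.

p = -2.0402 or p = 2.0402

Let u = p². The equation becomes u² - 2u - 9 = 0.
By the quadratic formula, u = 1 + √(10) or u = 1 - √(10).
p² = 1 + √(10) gives p = ±√(1 + √(10)) ≈ ±2.0402.
p² = 1 - √(10) < 0 has no real solution.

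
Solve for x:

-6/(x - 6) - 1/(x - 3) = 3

x = 2.2792 or x = 4.3874

Multiply both sides by (x - 6)(x - 3):
-6(x - 3) - (x - 6) = 3(x - 6)(x - 3).
Expand and collect terms: 3x^2 - 20x + 30 = 0.
By the quadratic formula, x = (20 +/- sqrt(40)) / 6, so x ~= 4.3874 or x ~= 2.2792.
Neither value makes a denominator zero (x != 6, x != 3), so both are valid.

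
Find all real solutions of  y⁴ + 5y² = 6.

Let u = y². The equation becomes u² + 5u - 6 = 0.
Factor: (u + 6)(u - 1) = 0, so u = -6 or u = 1.
y² = -6 < 0 has no real solution.
y² = 1 gives y = ±1.

y = -1 or y = 1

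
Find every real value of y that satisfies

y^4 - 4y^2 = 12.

Let u = y^2. The equation becomes u^2 - 4u - 12 = 0.
Factor: (u - 6)(u + 2) = 0, so u = 6 or u = -2.
y^2 = 6 gives y = +/-sqrt(6) ~= +/-2.4495.
y^2 = -2 < 0 has no real solution.

y = -2.4495 or y = 2.4495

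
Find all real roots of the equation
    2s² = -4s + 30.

s = -5 or s = 3

Bring every term to one side: 2s² + 4s - 30 = 0.
Factor: 2(s - 3)(s + 5) = 0.
So s = 3 or s = -5.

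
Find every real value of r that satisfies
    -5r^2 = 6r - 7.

Rearrange to standard form: -5r^2 - 6r + 7 = 0.
Discriminant: (-6)^2 - 4*(-5)*7 = 176.
Quadratic formula: r = (6 +/- sqrt(176)) / (-10).
So r = -2*sqrt(11)/5 - 3/5 ~= -1.9266 or r = -3/5 + 2*sqrt(11)/5 ~= 0.7266.

r = -1.9266 or r = 0.7266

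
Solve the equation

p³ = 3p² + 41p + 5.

Rearrange: p³ - 3p² - 41p - 5 = 0.
Possible rational roots are divisors of -5. Testing p = -5 gives 0, so (p + 5) is a factor.
Divide: p³ - 3p² - 41p - 5 = (p + 5)(p² - 8p - 1).
Apply the quadratic formula to p² - 8p - 1 = 0: p = (8 ± √68)/2, i.e. p ≈ 8.1231 or p ≈ -0.1231.

p = -5 or p = -0.1231 or p = 8.1231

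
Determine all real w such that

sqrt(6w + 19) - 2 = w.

w = 5

Isolate the radical: sqrt(6w + 19) = w + 2.
Square both sides: 6w + 19 = (w + 2)^2.
Expand and rearrange: w^2 - 2w - 15 = 0.
Solving gives w = 5 or w = -3.
Check each candidate in the original equation:
  w = 5: sqrt(49) = 7, while w + 2 = 7 — valid.
  w = -3: sqrt(1) = 1, while w + 2 = -1 — extraneous.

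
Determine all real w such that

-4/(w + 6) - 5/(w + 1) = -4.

Multiply both sides by (w + 6)(w + 1):
-4(w + 1) - 5(w + 6) = -4(w + 6)(w + 1).
Expand and collect terms: -4w² - 19w + 10 = 0.
By the quadratic formula, w = (19 ± √521) / -8, so w ≈ -5.2282 or w ≈ 0.4782.
Neither value makes a denominator zero (w ≠ -6, w ≠ -1), so both are valid.

w = -5.2282 or w = 0.4782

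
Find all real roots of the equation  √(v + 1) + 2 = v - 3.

Isolate the radical: √(v + 1) = v - 5.
Square both sides: v + 1 = (v - 5)².
Expand and rearrange: v² - 11v + 24 = 0.
Solving gives v = 8 or v = 3.
Check each candidate in the original equation:
  v = 8: √(9) = 3, while v - 5 = 3 — valid.
  v = 3: √(4) = 2, while v - 5 = -2 — extraneous.

v = 8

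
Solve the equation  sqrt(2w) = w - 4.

w = 8

Square both sides: 2w = (w - 4)^2.
Expand and rearrange: w^2 - 10w + 16 = 0.
Solving gives w = 8 or w = 2.
Check each candidate in the original equation:
  w = 8: sqrt(16) = 4, while w - 4 = 4 — valid.
  w = 2: sqrt(4) = 2, while w - 4 = -2 — extraneous.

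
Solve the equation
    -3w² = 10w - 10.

w = -4.1387 or w = 0.8054

Rearrange to standard form: -3w² - 10w + 10 = 0.
Discriminant: (-10)² − 4·(-3)·10 = 220.
Quadratic formula: w = (10 ± √220) / (-6).
So w = -√(55)/3 - 5/3 ≈ -4.1387 or w = -5/3 + √(55)/3 ≈ 0.8054.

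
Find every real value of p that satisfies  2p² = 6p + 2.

p = -0.3028 or p = 3.3028

Rearrange to standard form: 2p² - 6p - 2 = 0.
Discriminant: (-6)² − 4·2·(-2) = 52.
Quadratic formula: p = (6 ± √52) / 4.
So p = 3/2 + √(13)/2 ≈ 3.3028 or p = 3/2 - √(13)/2 ≈ -0.3028.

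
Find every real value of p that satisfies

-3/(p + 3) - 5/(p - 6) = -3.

Multiply both sides by (p + 3)(p - 6):
-3(p - 6) - 5(p + 3) = -3(p + 3)(p - 6).
Expand and collect terms: -3p^2 + 17p + 51 = 0.
By the quadratic formula, p = (-17 +/- sqrt(901)) / -6, so p ~= -2.1694 or p ~= 7.8361.
Neither value makes a denominator zero (p != -3, p != 6), so both are valid.

p = -2.1694 or p = 7.8361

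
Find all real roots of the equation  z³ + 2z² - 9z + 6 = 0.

z = -4.3723 or z = 1 or z = 1.3723

Possible rational roots are divisors of 6. Testing z = 1 gives 0, so (z - 1) is a factor.
Divide: z³ + 2z² - 9z + 6 = (z - 1)(z² + 3z - 6).
Apply the quadratic formula to z² + 3z - 6 = 0: z = (-3 ± √33)/2, i.e. z ≈ 1.3723 or z ≈ -4.3723.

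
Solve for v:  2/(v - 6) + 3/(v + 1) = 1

Multiply both sides by (v - 6)(v + 1):
2(v + 1) + 3(v - 6) = (v - 6)(v + 1).
Expand and collect terms: v² - 10v + 10 = 0.
By the quadratic formula, v = (10 ± √60) / 2, so v ≈ 8.873 or v ≈ 1.127.
Neither value makes a denominator zero (v ≠ 6, v ≠ -1), so both are valid.

v = 1.127 or v = 8.873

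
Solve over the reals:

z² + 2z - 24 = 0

Factor: (z + 6)(z - 4) = 0.
So z = -6 or z = 4.

z = -6 or z = 4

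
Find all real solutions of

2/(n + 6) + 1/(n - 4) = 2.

Multiply both sides by (n + 6)(n - 4):
2(n - 4) + (n + 6) = 2(n + 6)(n - 4).
Expand and collect terms: 2n^2 + n - 46 = 0.
By the quadratic formula, n = (-1 +/- sqrt(369)) / 4, so n ~= 4.5523 or n ~= -5.0523.
Neither value makes a denominator zero (n != -6, n != 4), so both are valid.

n = -5.0523 or n = 4.5523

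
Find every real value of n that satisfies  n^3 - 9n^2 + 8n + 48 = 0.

n = -1.772 or n = 4 or n = 6.772

Possible rational roots are divisors of 48. Testing n = 4 gives 0, so (n - 4) is a factor.
Divide: n^3 - 9n^2 + 8n + 48 = (n - 4)(n^2 - 5n - 12).
Apply the quadratic formula to n^2 - 5n - 12 = 0: n = (5 +/- sqrt(73))/2, i.e. n ~= 6.772 or n ~= -1.772.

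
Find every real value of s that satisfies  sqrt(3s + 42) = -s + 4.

Square both sides: 3s + 42 = (-s + 4)^2.
Expand and rearrange: s^2 - 11s - 26 = 0.
Solving gives s = 13 or s = -2.
Check each candidate in the original equation:
  s = 13: sqrt(81) = 9, while -s + 4 = -9 — extraneous.
  s = -2: sqrt(36) = 6, while -s + 4 = 6 — valid.

s = -2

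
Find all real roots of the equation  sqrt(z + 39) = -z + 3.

Square both sides: z + 39 = (-z + 3)^2.
Expand and rearrange: z^2 - 7z - 30 = 0.
Solving gives z = 10 or z = -3.
Check each candidate in the original equation:
  z = 10: sqrt(49) = 7, while -z + 3 = -7 — extraneous.
  z = -3: sqrt(36) = 6, while -z + 3 = 6 — valid.

z = -3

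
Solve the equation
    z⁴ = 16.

z = -2 or z = 2

Let u = z². The equation becomes u² - 16 = 0.
Factor: (u + 4)(u - 4) = 0, so u = -4 or u = 4.
z² = -4 < 0 has no real solution.
z² = 4 gives z = ±2.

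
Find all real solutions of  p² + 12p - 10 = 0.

p = -12.7823 or p = 0.7823

Discriminant: (12)² − 4·1·(-10) = 184.
Quadratic formula: p = (-12 ± √184) / 2.
So p = -6 + √(46) ≈ 0.7823 or p = -√(46) - 6 ≈ -12.7823.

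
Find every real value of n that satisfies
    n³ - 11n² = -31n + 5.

Rearrange: n³ - 11n² + 31n - 5 = 0.
Possible rational roots are divisors of -5. Testing n = 5 gives 0, so (n - 5) is a factor.
Divide: n³ - 11n² + 31n - 5 = (n - 5)(n² - 6n + 1).
Apply the quadratic formula to n² - 6n + 1 = 0: n = (6 ± √32)/2, i.e. n ≈ 5.8284 or n ≈ 0.1716.

n = 0.1716 or n = 5 or n = 5.8284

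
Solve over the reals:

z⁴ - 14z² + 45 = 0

Let u = z². The equation becomes u² - 14u + 45 = 0.
Factor: (u - 9)(u - 5) = 0, so u = 9 or u = 5.
z² = 9 gives z = ±3.
z² = 5 gives z = ±√(5) ≈ ±2.2361.

z = -3 or z = -2.2361 or z = 2.2361 or z = 3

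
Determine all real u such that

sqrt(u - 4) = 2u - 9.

Square both sides: u - 4 = (2u - 9)^2.
Expand and rearrange: 4u^2 - 37u + 85 = 0.
Solving gives u = 5 or u = 4.25.
Check each candidate in the original equation:
  u = 5: sqrt(1) = 1, while 2u - 9 = 1 — valid.
  u = 4.25: sqrt(0.25) = 0.5, while 2u - 9 = -0.5 — extraneous.

u = 5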